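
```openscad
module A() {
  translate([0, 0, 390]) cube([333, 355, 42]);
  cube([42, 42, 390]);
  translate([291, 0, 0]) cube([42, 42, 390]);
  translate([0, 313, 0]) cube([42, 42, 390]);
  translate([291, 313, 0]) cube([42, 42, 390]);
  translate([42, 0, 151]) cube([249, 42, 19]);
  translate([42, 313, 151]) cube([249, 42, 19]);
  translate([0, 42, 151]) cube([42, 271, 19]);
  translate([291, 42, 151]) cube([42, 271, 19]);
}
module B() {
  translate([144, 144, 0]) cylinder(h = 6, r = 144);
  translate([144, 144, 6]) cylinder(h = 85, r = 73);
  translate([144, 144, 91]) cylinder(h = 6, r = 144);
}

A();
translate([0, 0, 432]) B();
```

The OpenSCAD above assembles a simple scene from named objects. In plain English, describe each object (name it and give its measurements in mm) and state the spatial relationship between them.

A is a simple wooden stool: a rectangular seat 333 mm (x) by 355 mm (y), 42 mm thick, top face at z = 432 mm, on four square legs, each 42×42 mm in cross-section. The legs rest on z = 0, each flush with a corner of the seat. Four stretchers, 42 mm wide and 19 mm tall, connect adjacent legs with their undersides at z = 151 mm, each running between the inner faces of the legs it joins and aligned with the legs' outer faces on the other axis.

B is a spool: two coaxial disc flanges of radius 144 mm and thickness 6 mm, joined by a core cylinder of radius 73 mm and height 85 mm. The lower flange rests on z = 0 and the three cylinders share a vertical axis.

The spool is on top of the stool.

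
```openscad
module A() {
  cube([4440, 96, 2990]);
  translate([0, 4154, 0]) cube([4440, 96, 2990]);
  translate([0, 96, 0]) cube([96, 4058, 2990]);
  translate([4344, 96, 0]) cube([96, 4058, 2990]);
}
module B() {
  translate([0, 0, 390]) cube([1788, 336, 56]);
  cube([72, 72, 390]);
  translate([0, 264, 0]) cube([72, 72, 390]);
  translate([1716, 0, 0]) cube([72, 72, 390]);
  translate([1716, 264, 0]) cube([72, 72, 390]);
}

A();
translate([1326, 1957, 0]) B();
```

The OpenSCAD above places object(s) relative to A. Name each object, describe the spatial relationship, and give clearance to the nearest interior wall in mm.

Clearances: x = 1230, y = 1861; minimum 1230 mm.

A is a house frame. B is a bench. The bench sits inside the house frame, centred. The clearance to the nearest interior wall is 1230 mm.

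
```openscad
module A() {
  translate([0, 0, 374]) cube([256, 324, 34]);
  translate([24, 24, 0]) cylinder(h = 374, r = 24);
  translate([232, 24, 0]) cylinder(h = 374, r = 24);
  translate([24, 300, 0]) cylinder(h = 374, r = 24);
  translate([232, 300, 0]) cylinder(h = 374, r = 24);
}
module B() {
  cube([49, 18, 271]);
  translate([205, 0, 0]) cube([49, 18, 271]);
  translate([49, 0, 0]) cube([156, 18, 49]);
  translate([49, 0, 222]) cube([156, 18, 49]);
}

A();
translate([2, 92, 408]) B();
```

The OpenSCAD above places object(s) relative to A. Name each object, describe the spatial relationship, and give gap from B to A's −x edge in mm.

The picture frame's min-x is at 2; the stool's min-x is 0; gap = 2 mm.

A is a stool. B is a picture frame. The picture frame is on top of the stool. The gap from the picture frame to the stool's −x edge is 2 mm.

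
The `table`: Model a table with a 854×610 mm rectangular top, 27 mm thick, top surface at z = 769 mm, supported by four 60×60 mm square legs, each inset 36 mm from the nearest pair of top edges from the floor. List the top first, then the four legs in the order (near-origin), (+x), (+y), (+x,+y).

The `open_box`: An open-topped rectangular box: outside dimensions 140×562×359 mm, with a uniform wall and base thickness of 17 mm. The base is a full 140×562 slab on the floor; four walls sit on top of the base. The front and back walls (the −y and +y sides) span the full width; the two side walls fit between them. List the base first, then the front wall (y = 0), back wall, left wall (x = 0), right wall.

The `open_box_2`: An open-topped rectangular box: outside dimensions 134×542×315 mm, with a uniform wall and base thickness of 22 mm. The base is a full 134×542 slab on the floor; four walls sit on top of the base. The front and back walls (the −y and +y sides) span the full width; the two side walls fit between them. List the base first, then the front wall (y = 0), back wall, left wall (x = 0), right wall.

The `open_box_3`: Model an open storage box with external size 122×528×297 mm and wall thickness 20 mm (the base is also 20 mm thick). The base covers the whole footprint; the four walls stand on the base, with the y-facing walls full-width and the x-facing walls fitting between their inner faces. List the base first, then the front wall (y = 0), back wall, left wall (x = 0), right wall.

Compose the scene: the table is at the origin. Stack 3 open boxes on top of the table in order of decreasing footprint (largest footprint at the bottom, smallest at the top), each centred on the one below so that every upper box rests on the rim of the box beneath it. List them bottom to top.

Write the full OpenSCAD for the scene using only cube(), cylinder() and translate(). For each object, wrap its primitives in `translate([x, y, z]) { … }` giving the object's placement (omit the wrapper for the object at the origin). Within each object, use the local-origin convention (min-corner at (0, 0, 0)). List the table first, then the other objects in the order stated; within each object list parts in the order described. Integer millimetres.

translate([0, 0, 742]) cube([854, 610, 27]);
translate([36, 36, 0]) cube([60, 60, 742]);
translate([758, 36, 0]) cube([60, 60, 742]);
translate([36, 514, 0]) cube([60, 60, 742]);
translate([758, 514, 0]) cube([60, 60, 742]);
translate([357, 24, 769]) {
  cube([140, 562, 17]);
  translate([0, 0, 17]) cube([140, 17, 342]);
  translate([0, 545, 17]) cube([140, 17, 342]);
  translate([0, 17, 17]) cube([17, 528, 342]);
  translate([123, 17, 17]) cube([17, 528, 342]);
}
translate([360, 34, 1128]) {
  cube([134, 542, 22]);
  translate([0, 0, 22]) cube([134, 22, 293]);
  translate([0, 520, 22]) cube([134, 22, 293]);
  translate([0, 22, 22]) cube([22, 498, 293]);
  translate([112, 22, 22]) cube([22, 498, 293]);
}
translate([366, 41, 1443]) {
  cube([122, 528, 20]);
  translate([0, 0, 20]) cube([122, 20, 277]);
  translate([0, 508, 20]) cube([122, 20, 277]);
  translate([0, 20, 20]) cube([20, 488, 277]);
  translate([102, 20, 20]) cube([20, 488, 277]);
}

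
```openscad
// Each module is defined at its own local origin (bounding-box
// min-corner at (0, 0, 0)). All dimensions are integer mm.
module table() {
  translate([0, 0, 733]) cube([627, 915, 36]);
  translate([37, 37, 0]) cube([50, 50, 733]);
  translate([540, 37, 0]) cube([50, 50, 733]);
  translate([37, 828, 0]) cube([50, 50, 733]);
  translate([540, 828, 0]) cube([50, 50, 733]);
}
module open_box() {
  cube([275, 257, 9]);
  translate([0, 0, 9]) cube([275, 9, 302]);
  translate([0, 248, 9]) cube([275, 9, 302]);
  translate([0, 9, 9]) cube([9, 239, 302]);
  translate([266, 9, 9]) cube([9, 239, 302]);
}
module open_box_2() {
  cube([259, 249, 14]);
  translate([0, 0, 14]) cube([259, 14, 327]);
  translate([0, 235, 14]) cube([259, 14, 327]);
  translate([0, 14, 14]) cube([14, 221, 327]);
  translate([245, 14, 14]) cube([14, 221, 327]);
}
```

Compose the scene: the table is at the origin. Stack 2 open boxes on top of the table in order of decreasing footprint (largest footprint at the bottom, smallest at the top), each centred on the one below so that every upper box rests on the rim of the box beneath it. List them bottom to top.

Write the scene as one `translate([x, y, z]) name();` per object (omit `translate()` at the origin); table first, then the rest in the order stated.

table();
translate([176, 329, 769]) open_box();
translate([184, 333, 1080]) open_box_2();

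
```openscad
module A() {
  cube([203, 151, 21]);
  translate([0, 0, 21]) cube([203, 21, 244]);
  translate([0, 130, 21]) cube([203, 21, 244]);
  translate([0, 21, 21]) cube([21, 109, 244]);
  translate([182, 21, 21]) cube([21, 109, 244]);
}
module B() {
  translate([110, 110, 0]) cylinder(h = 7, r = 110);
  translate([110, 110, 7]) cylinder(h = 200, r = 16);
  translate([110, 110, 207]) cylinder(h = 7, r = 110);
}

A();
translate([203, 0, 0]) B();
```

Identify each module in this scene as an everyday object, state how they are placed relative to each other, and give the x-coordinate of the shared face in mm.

The open box's +x face and the spool's −x face are both at x = 203 mm.

A is an open box. B is a spool. The spool is against the open box's +x side, with their −y faces flush. The x-coordinate of the shared face is 203 mm.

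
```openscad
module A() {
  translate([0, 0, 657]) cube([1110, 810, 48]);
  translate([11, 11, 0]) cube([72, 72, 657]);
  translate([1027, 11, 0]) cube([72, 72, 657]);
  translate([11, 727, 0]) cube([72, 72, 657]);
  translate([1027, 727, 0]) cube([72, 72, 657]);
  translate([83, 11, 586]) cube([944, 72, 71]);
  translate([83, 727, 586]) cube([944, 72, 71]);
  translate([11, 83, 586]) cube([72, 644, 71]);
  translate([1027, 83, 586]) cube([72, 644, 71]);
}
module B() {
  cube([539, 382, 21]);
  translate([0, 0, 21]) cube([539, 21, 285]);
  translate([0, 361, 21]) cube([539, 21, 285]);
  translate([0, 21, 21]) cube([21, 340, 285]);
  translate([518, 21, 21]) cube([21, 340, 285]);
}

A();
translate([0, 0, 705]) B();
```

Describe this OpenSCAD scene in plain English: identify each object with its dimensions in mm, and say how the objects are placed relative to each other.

A is a rectangular dining table. The top is 1110×810×48 mm with its upper surface at z = 705 mm. It stands on four 72×72 mm square legs, each inset 11 mm from the nearest pair of top edges, running from the floor to the underside of the top. Four apron rails, 72 mm thick and 71 mm tall, run between adjacent legs with their top edges flush with the underside of the top and their outer faces flush with the legs' outer faces.

B is an open-topped rectangular box: outside dimensions 539×382×306 mm, with a uniform wall and base thickness of 21 mm. The base is a full 539×382 slab on the floor; four walls sit on top of the base. The front and back walls (the −y and +y sides) span the full width; the two side walls fit between them.

The open box is on top of the table.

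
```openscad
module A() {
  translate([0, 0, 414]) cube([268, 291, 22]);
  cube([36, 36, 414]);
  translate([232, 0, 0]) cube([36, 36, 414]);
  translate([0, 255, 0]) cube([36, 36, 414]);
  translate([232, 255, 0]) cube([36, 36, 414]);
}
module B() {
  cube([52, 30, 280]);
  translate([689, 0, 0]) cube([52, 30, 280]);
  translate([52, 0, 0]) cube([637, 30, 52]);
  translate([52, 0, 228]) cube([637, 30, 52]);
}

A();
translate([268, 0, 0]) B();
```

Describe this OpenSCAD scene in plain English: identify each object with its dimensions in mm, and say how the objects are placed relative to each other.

A is a simple wooden stool: a rectangular seat 268 mm (x) by 291 mm (y), 22 mm thick, top face at z = 436 mm, on four square legs, each 36×36 mm in cross-section. The legs rest on z = 0, each flush with a corner of the seat.

B is a rectangular picture frame lying in the x–z plane (depth along y). The opening is 637 mm wide (x) by 176 mm tall (z), surrounded by a border 52 mm wide on all four sides. The frame is 30 mm deep and is made of two full-height vertical stiles with two horizontal rails fitted between them.

The picture frame is against the stool's +x side, with their −y faces flush.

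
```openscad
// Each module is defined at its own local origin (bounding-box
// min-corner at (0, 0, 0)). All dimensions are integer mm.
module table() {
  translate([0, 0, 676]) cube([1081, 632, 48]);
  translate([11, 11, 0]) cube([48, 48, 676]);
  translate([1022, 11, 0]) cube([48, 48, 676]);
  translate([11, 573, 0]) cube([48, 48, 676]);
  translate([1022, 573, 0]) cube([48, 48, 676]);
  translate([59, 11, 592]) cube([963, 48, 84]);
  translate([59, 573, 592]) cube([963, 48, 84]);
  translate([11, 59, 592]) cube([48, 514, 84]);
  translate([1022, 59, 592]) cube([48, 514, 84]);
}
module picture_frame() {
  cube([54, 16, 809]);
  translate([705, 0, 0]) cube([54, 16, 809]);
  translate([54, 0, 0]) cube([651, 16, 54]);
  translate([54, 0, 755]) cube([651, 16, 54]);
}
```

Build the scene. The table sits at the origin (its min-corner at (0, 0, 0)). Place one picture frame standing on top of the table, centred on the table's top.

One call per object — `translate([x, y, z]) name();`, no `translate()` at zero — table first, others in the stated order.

table();
translate([161, 308, 724]) picture_frame();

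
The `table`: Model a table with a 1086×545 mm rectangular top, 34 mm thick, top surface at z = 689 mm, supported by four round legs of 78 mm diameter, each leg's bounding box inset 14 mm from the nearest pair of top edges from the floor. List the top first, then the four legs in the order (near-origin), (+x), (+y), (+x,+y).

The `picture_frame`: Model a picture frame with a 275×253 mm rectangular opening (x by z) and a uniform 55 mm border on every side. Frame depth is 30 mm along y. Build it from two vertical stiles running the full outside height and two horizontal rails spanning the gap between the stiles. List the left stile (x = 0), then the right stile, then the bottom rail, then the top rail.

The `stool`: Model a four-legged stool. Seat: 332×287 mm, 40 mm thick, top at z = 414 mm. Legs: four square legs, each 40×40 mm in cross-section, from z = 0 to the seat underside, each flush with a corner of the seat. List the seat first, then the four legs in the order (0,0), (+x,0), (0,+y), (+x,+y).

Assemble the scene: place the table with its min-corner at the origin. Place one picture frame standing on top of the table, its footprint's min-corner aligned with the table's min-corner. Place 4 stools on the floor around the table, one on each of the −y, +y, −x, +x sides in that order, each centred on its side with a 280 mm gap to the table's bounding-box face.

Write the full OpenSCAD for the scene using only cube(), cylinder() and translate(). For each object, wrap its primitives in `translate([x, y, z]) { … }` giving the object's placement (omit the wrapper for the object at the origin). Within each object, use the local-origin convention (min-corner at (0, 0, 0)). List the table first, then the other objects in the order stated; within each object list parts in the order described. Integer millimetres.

translate([0, 0, 655]) cube([1086, 545, 34]);
translate([53, 53, 0]) cylinder(h = 655, r = 39);
translate([1033, 53, 0]) cylinder(h = 655, r = 39);
translate([53, 492, 0]) cylinder(h = 655, r = 39);
translate([1033, 492, 0]) cylinder(h = 655, r = 39);
translate([0, 0, 689]) {
  cube([55, 30, 363]);
  translate([330, 0, 0]) cube([55, 30, 363]);
  translate([55, 0, 0]) cube([275, 30, 55]);
  translate([55, 0, 308]) cube([275, 30, 55]);
}
translate([377, -567, 0]) {
  translate([0, 0, 374]) cube([332, 287, 40]);
  cube([40, 40, 374]);
  translate([292, 0, 0]) cube([40, 40, 374]);
  translate([0, 247, 0]) cube([40, 40, 374]);
  translate([292, 247, 0]) cube([40, 40, 374]);
}
translate([377, 825, 0]) {
  translate([0, 0, 374]) cube([332, 287, 40]);
  cube([40, 40, 374]);
  translate([292, 0, 0]) cube([40, 40, 374]);
  translate([0, 247, 0]) cube([40, 40, 374]);
  translate([292, 247, 0]) cube([40, 40, 374]);
}
translate([-612, 129, 0]) {
  translate([0, 0, 374]) cube([332, 287, 40]);
  cube([40, 40, 374]);
  translate([292, 0, 0]) cube([40, 40, 374]);
  translate([0, 247, 0]) cube([40, 40, 374]);
  translate([292, 247, 0]) cube([40, 40, 374]);
}
translate([1366, 129, 0]) {
  translate([0, 0, 374]) cube([332, 287, 40]);
  cube([40, 40, 374]);
  translate([292, 0, 0]) cube([40, 40, 374]);
  translate([0, 247, 0]) cube([40, 40, 374]);
  translate([292, 247, 0]) cube([40, 40, 374]);
}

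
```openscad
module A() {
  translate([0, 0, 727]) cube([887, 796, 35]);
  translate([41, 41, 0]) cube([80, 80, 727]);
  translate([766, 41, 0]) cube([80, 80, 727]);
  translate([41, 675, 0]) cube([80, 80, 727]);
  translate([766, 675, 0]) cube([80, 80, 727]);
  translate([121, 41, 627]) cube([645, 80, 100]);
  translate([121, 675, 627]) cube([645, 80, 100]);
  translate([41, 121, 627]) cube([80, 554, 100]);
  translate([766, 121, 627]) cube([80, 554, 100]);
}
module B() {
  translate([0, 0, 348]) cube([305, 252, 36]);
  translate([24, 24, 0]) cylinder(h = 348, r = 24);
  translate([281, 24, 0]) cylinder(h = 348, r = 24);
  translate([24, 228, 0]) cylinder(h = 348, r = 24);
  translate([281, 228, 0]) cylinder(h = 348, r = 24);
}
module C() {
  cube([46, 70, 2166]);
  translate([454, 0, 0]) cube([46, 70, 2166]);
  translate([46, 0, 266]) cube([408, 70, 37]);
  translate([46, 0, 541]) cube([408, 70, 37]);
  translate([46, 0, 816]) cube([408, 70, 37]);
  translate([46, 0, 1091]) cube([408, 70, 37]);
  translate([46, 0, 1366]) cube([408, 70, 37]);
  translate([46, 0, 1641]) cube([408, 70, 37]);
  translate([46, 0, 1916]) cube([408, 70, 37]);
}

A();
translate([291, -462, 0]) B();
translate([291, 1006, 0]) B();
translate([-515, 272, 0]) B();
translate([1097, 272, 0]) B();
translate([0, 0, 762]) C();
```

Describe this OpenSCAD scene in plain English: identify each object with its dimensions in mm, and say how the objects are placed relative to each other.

A is a rectangular dining table. The top is 887×796×35 mm with its upper surface at z = 762 mm. It stands on four 80×80 mm square legs, each inset 41 mm from the nearest pair of top edges, running from the floor to the underside of the top. Four apron rails, 80 mm thick and 100 mm tall, run between adjacent legs with their top edges flush with the underside of the top and their outer faces flush with the legs' outer faces.

B is a four-legged stool. The seat is a 305×252×36 mm slab whose top surface is at z = 384 mm; four round legs, each 48 mm in diameter, run from the floor (z = 0) to the underside of the seat, each leg's axis is inset half a diameter from the nearest pair of seat edges (so the leg's bounding box is flush with the corner).

C is a wooden ladder with two side rails of 46×70 mm section and 2166 mm height, set 500 mm apart overall. Between them run 7 rectangular rungs (70 mm deep, 37 mm thick), front faces flush with the rails' −y face. The bottom of the first rung is 266 mm above the floor and each subsequent rung is 275 mm higher than the one below.

Four stools sit around the table at the −y, +y, −x, +x sides. The ladder is on top of the table.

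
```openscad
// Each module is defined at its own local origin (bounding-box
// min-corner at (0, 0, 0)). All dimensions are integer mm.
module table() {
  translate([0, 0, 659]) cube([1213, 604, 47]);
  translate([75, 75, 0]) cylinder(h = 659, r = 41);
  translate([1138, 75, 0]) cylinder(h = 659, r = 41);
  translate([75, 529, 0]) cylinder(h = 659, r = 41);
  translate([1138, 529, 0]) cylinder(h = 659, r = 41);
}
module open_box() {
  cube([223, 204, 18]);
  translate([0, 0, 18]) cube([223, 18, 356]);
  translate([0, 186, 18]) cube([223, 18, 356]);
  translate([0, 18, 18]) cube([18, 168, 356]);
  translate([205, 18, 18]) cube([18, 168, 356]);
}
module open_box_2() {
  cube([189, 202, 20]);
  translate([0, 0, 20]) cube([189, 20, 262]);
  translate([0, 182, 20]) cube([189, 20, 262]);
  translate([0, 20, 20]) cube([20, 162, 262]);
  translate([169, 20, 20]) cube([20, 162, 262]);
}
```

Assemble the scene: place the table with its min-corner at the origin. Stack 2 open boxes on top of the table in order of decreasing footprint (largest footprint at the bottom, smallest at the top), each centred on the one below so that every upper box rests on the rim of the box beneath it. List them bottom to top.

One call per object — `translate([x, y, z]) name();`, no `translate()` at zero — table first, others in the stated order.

table();
translate([495, 200, 706]) open_box();
translate([512, 201, 1080]) open_box_2();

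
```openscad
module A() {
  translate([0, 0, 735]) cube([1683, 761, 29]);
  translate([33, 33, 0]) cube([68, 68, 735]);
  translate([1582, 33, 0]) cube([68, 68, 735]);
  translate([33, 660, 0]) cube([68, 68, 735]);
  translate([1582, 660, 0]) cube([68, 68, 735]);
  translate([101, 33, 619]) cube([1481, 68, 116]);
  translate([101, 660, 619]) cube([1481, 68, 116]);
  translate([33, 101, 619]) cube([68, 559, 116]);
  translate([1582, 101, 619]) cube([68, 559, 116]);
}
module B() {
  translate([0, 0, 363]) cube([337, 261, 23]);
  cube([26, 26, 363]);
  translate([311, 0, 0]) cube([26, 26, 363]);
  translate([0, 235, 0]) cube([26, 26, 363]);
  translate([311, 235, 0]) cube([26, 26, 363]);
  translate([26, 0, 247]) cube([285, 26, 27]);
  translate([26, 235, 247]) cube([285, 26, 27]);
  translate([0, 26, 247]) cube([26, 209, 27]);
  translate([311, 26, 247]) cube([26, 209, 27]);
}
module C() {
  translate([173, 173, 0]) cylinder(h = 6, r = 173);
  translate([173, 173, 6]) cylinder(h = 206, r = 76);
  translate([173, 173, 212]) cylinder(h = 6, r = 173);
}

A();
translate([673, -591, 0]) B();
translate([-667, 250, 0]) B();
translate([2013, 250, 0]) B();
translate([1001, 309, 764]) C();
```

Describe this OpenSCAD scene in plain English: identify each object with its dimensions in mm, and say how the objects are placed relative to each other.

A is a table with a 1683×761 mm rectangular top, 29 mm thick, top surface at z = 764 mm, supported by four 68×68 mm square legs, each inset 33 mm from the nearest pair of top edges, running from the floor. Four apron rails, 68 mm thick and 116 mm tall, run between adjacent legs with their top edges flush with the underside of the top and their outer faces flush with the legs' outer faces.

B is a four-legged stool. The seat is a 337×261×23 mm slab whose top surface is at z = 386 mm; four square legs, each 26×26 mm in cross-section, run from the floor (z = 0) to the underside of the seat, each flush with a corner of the seat. Four stretchers, 26 mm wide and 27 mm tall, connect adjacent legs with their undersides at z = 247 mm, each running between the inner faces of the legs it joins and aligned with the legs' outer faces on the other axis.

C is a spool: two coaxial disc flanges of radius 173 mm and thickness 6 mm, joined by a core cylinder of radius 76 mm and height 206 mm. The lower flange rests on z = 0 and the three cylinders share a vertical axis.

Three stools sit around the table at the −y, −x, +x sides. The spool is on top of the table.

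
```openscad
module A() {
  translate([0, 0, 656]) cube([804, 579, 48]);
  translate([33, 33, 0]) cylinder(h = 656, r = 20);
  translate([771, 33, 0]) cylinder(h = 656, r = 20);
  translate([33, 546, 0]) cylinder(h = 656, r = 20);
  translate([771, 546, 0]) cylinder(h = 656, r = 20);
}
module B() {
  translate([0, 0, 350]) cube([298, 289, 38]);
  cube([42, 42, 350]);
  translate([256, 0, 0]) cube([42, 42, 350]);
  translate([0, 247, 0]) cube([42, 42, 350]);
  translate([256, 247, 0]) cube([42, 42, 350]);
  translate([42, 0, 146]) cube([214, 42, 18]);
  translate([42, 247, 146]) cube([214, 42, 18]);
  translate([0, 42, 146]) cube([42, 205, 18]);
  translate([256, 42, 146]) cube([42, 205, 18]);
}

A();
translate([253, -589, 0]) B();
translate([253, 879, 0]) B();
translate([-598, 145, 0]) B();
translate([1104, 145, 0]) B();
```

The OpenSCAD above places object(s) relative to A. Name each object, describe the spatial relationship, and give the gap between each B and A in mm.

Each stool's nearest face is 300 mm from the table's bounding box.

A is a table. B is a stool. Four stools sit around the table at the −y, +y, −x, +x sides. The gap between each stool and the table is 300 mm.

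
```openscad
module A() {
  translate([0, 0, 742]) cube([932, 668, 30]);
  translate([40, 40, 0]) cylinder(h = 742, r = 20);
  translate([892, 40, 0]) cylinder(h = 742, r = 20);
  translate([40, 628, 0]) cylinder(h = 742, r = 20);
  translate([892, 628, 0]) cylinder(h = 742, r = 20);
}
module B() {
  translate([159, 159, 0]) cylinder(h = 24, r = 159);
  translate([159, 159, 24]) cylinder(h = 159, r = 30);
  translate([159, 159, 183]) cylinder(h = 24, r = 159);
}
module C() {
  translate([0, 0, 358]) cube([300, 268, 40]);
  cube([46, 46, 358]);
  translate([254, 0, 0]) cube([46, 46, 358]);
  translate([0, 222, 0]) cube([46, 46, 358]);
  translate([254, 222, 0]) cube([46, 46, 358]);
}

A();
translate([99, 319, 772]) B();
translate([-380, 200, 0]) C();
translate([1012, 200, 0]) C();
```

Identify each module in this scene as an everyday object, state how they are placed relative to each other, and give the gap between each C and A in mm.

Each stool's nearest face is 80 mm from the table's bounding box.

A is a table. B is a spool. C is a stool. The spool is on top of the table. Two stools sit around the table at the −x, +x sides. The gap between each stool and the table is 80 mm.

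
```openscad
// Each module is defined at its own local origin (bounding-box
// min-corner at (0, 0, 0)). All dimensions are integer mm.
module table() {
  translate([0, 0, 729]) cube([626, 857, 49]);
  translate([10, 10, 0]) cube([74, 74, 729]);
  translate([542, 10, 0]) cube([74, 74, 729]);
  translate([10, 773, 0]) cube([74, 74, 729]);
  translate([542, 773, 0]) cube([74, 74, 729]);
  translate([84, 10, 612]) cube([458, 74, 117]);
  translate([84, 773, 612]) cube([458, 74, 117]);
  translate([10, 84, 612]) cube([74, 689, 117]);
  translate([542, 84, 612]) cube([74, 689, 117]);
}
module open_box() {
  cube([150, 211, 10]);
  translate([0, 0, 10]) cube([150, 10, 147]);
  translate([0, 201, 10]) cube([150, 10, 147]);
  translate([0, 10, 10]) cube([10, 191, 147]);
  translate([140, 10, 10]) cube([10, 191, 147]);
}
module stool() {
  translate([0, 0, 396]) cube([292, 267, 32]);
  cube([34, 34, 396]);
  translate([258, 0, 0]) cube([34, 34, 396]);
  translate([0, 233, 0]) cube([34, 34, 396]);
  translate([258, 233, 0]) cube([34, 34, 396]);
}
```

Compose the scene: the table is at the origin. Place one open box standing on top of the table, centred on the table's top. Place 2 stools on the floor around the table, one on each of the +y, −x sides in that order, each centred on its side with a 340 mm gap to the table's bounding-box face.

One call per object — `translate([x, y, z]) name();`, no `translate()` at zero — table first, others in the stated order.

table();
translate([238, 323, 778]) open_box();
translate([167, 1197, 0]) stool();
translate([-632, 295, 0]) stool();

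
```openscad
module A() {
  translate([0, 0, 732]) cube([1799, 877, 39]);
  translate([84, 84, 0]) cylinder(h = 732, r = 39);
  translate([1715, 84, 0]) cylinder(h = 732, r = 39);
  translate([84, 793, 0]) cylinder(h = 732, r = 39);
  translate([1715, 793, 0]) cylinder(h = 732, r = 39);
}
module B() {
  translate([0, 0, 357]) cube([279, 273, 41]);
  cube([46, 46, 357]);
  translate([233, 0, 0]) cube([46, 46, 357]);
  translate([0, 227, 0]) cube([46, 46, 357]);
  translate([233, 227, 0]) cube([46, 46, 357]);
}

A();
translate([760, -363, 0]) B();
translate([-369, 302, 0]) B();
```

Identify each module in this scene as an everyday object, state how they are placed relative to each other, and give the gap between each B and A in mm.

A is a table. B is a stool. Two stools sit around the table at the −y, −x sides. The gap between each stool and the table is 90 mm.

Each stool's nearest face is 90 mm from the table's bounding box.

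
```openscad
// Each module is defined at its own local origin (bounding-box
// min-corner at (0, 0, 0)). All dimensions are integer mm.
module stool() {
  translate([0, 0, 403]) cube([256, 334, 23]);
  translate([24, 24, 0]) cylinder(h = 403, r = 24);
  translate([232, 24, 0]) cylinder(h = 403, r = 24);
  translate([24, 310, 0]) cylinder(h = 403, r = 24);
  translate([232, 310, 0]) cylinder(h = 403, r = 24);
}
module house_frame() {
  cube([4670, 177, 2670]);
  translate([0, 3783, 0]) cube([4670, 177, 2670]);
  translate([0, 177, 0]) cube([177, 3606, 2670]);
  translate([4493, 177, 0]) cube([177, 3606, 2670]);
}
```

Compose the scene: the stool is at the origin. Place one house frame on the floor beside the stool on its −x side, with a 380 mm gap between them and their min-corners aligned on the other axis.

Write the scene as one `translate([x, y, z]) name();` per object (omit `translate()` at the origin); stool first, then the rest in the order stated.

stool();
translate([-5050, 0, 0]) house_frame();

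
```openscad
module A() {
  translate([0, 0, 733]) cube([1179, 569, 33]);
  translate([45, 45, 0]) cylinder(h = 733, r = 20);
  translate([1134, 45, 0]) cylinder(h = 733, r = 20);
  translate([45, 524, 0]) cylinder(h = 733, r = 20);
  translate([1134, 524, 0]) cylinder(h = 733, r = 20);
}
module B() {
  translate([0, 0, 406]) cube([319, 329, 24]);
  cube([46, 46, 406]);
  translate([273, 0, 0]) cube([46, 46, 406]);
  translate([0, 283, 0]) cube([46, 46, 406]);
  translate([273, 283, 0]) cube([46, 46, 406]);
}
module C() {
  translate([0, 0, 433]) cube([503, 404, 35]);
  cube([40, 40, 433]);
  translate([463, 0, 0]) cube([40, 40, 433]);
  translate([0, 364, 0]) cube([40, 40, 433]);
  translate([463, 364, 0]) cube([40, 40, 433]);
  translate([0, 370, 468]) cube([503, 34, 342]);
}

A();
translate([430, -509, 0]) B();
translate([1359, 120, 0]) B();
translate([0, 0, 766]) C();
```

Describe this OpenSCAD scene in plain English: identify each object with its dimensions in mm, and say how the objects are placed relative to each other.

A is a rectangular dining table. The top is 1179×569×33 mm with its upper surface at z = 766 mm. It stands on four round legs of 40 mm diameter, each leg's bounding box inset 25 mm from the nearest pair of top edges, running from the floor to the underside of the top.

B is a simple wooden stool: a rectangular seat 319 mm (x) by 329 mm (y), 24 mm thick, top face at z = 430 mm, on four square legs, each 46×46 mm in cross-section. The legs rest on z = 0, each flush with a corner of the seat.

C is a chair. The seat is a 503×404×35 mm slab with its top at z = 468 mm, on four 40×40 mm corner legs (flush with the seat edges, standing on z = 0). A flat backrest 34 mm thick, 342 mm tall, spans the full seat width and rises from the seat top along its +y edge, rear face flush with the rear of the seat.

Two stools sit around the table at the −y, +x sides. The chair is on top of the table.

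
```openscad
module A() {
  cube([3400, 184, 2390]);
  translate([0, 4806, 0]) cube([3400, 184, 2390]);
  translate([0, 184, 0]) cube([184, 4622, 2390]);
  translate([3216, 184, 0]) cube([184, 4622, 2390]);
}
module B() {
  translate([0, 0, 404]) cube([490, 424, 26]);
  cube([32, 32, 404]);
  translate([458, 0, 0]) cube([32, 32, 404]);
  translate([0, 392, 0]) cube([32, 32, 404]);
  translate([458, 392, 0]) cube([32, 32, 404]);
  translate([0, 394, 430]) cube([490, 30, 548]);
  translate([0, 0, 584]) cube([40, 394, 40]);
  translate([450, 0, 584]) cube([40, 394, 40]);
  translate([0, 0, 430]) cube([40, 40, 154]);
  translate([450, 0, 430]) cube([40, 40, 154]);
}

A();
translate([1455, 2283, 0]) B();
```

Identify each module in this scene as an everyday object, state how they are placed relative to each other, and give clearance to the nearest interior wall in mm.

Clearances: x = 1271, y = 2099; minimum 1271 mm.

A is a house frame. B is a chair. The chair sits inside the house frame, centred. The clearance to the nearest interior wall is 1271 mm.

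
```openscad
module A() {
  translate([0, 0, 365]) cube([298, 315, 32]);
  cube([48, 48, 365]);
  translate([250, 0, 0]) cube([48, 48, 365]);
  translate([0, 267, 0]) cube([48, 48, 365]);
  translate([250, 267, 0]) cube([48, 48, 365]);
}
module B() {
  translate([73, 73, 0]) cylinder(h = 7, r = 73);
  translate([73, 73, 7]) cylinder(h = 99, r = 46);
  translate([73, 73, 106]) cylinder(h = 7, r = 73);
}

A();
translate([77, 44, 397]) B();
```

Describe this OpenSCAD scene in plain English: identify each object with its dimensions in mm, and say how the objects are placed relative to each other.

A is a four-legged stool. The seat is 298×315 mm, 32 mm thick, top at z = 397 mm. It stands on four square legs, each 48×48 mm in cross-section, from z = 0 to the seat underside, each flush with a corner of the seat.

B is a spool: two coaxial disc flanges of radius 73 mm and thickness 7 mm, joined by a core cylinder of radius 46 mm and height 99 mm. The lower flange rests on z = 0 and the three cylinders share a vertical axis.

The spool is on top of the stool.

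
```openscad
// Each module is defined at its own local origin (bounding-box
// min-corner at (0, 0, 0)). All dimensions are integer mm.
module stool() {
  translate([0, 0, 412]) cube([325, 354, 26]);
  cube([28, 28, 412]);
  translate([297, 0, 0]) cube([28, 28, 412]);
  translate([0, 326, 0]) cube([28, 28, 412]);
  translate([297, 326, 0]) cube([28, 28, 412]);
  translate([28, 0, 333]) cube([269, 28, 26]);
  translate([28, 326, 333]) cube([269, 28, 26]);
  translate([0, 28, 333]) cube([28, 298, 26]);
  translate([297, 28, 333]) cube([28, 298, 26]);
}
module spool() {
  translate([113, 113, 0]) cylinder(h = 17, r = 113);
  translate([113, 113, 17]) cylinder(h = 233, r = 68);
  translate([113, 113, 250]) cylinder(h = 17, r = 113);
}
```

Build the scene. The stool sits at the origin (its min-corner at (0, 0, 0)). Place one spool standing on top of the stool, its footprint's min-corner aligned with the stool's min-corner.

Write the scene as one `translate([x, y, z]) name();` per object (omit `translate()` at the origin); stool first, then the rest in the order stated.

stool();
translate([0, 0, 438]) spool();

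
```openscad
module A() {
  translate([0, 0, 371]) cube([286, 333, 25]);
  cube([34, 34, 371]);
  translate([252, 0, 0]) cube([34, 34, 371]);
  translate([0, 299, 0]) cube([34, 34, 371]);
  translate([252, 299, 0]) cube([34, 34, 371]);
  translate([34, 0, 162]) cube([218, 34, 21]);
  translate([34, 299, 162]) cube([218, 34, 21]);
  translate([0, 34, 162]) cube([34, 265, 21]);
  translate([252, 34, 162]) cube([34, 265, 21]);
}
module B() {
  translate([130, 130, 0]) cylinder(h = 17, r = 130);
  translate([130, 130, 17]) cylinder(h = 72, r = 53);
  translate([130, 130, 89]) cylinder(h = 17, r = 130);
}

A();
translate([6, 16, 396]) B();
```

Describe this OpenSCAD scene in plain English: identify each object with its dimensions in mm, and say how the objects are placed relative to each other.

A is a four-legged stool. The seat is a 286×333×25 mm slab whose top surface is at z = 396 mm; four square legs, each 34×34 mm in cross-section, run from the floor (z = 0) to the underside of the seat, each flush with a corner of the seat. Four stretchers, 34 mm wide and 21 mm tall, connect adjacent legs with their undersides at z = 162 mm, each running between the inner faces of the legs it joins and aligned with the legs' outer faces on the other axis.

B is a spool: two coaxial disc flanges of radius 130 mm and thickness 17 mm, joined by a core cylinder of radius 53 mm and height 72 mm. The lower flange rests on z = 0 and the three cylinders share a vertical axis.

The spool is on top of the stool.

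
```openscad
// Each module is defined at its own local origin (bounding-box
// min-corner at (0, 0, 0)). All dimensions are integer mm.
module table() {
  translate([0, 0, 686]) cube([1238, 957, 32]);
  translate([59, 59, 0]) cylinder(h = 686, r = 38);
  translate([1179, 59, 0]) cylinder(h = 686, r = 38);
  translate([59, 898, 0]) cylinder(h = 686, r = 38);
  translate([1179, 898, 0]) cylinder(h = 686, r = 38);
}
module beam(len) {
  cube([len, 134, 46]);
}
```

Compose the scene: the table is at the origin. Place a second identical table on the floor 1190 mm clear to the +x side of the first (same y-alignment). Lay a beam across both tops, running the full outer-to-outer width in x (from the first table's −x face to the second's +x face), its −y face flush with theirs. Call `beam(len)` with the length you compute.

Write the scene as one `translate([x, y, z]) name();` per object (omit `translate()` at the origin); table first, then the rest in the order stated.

table();
translate([2428, 0, 0]) table();
translate([0, 0, 718]) beam(3666);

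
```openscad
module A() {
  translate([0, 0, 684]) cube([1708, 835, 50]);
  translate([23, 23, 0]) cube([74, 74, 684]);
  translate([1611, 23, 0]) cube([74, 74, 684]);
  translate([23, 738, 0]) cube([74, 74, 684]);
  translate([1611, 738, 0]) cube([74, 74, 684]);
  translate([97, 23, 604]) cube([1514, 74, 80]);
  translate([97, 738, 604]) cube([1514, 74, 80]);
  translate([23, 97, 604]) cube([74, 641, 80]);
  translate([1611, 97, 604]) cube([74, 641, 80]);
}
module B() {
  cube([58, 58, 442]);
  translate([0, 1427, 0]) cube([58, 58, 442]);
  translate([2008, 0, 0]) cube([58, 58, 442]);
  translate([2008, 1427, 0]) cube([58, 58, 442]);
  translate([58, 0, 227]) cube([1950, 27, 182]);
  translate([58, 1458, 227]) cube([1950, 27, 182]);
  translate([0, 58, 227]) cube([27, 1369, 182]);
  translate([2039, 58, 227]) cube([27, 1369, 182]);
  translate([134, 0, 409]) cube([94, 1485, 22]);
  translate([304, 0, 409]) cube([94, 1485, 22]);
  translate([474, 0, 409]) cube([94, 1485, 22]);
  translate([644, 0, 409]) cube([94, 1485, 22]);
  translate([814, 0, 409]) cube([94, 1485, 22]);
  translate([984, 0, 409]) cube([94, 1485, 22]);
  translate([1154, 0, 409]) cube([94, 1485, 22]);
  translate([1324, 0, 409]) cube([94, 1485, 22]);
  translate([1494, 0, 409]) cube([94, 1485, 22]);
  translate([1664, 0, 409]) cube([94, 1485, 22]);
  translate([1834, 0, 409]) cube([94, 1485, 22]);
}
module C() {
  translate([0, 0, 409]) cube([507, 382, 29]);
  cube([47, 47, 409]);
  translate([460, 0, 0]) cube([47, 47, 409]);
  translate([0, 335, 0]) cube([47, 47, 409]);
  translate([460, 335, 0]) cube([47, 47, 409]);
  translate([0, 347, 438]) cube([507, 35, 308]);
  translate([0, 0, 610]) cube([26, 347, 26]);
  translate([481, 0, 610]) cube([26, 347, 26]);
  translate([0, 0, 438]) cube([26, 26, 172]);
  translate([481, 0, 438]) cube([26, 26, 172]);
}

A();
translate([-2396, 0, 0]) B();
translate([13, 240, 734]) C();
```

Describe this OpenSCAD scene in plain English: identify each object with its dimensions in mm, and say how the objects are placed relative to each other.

A is a table with a 1708×835 mm rectangular top, 50 mm thick, top surface at z = 734 mm, supported by four 74×74 mm square legs, each inset 23 mm from the nearest pair of top edges, running from the floor. Four apron rails, 74 mm thick and 80 mm tall, run between adjacent legs with their top edges flush with the underside of the top and their outer faces flush with the legs' outer faces.

B is a bed frame 2066 mm long (x) by 1485 mm wide (y). Four 58×58 mm corner posts, 442 mm tall, at the corners of the footprint. Four rails of 27 mm thickness and 182 mm height run between adjacent posts with their undersides at z = 227 mm, their outer faces flush with the outside of the frame (the two x-running rails run between the posts' inner faces; the two y-running rails run between the posts' inner faces). 11 slats, each 94 mm wide (x) and 22 mm thick, lie across the top of the two x-running rails, running the full 1485 mm width of the frame in y; the slats are evenly spaced along x between the inner faces of the end posts with equal gaps (rounded down to the nearest mm) at the −x end and between each pair — any rounding remainder accumulates at the +x end.

C is a chair: 507×382 mm seat, 29 mm thick, top at z = 438 mm, on four 47 mm square corner legs flush with the seat edges. A 35 mm thick backrest slab spans the full seat width, extending 308 mm above the seat top, its back face flush with the seat's +y edge. Two armrests of 26×26 mm section run along each side from the seat's front edge to the front of the backrest, top faces 198 mm above the seat top and outer faces flush with the seat's x-edges; a 26×26 mm post under the front of each armrest stands on the seat at the front corner.

The bed frame is on the floor beside the table on its −x side. The chair is on top of the table.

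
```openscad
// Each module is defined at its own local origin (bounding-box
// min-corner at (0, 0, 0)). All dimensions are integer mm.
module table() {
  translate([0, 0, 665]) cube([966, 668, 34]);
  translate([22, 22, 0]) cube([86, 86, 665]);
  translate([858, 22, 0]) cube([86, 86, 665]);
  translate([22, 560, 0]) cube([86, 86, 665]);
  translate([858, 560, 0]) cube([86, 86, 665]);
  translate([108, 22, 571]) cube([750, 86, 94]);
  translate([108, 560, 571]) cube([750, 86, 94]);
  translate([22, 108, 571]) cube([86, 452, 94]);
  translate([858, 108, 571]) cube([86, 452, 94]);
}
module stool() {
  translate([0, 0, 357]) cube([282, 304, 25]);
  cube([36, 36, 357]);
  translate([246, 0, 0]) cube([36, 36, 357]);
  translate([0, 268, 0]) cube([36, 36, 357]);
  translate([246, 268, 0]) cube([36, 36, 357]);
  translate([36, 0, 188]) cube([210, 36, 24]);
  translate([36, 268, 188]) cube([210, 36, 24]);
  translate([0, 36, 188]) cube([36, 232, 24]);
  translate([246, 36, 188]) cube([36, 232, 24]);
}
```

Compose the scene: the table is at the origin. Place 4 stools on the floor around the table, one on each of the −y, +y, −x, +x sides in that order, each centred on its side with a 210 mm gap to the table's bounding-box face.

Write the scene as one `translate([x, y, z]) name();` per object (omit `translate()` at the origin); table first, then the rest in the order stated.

table();
translate([342, -514, 0]) stool();
translate([342, 878, 0]) stool();
translate([-492, 182, 0]) stool();
translate([1176, 182, 0]) stool();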